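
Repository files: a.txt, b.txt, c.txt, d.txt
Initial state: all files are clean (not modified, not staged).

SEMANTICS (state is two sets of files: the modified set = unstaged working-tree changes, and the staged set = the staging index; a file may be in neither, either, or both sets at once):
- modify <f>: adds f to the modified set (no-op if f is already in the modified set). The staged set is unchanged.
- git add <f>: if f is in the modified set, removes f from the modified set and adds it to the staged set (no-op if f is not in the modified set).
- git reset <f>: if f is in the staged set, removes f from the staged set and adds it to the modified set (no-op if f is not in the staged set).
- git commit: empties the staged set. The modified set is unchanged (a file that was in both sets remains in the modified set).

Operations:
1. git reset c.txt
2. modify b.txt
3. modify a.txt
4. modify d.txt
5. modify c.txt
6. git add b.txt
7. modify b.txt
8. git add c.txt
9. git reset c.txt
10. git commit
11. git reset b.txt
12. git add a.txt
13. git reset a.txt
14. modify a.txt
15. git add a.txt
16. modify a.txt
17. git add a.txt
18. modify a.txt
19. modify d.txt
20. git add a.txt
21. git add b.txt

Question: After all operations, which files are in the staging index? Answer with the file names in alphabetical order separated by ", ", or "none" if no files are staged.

After op 1 (git reset c.txt): modified={none} staged={none}
After op 2 (modify b.txt): modified={b.txt} staged={none}
After op 3 (modify a.txt): modified={a.txt, b.txt} staged={none}
After op 4 (modify d.txt): modified={a.txt, b.txt, d.txt} staged={none}
After op 5 (modify c.txt): modified={a.txt, b.txt, c.txt, d.txt} staged={none}
After op 6 (git add b.txt): modified={a.txt, c.txt, d.txt} staged={b.txt}
After op 7 (modify b.txt): modified={a.txt, b.txt, c.txt, d.txt} staged={b.txt}
After op 8 (git add c.txt): modified={a.txt, b.txt, d.txt} staged={b.txt, c.txt}
After op 9 (git reset c.txt): modified={a.txt, b.txt, c.txt, d.txt} staged={b.txt}
After op 10 (git commit): modified={a.txt, b.txt, c.txt, d.txt} staged={none}
After op 11 (git reset b.txt): modified={a.txt, b.txt, c.txt, d.txt} staged={none}
After op 12 (git add a.txt): modified={b.txt, c.txt, d.txt} staged={a.txt}
After op 13 (git reset a.txt): modified={a.txt, b.txt, c.txt, d.txt} staged={none}
After op 14 (modify a.txt): modified={a.txt, b.txt, c.txt, d.txt} staged={none}
After op 15 (git add a.txt): modified={b.txt, c.txt, d.txt} staged={a.txt}
After op 16 (modify a.txt): modified={a.txt, b.txt, c.txt, d.txt} staged={a.txt}
After op 17 (git add a.txt): modified={b.txt, c.txt, d.txt} staged={a.txt}
After op 18 (modify a.txt): modified={a.txt, b.txt, c.txt, d.txt} staged={a.txt}
After op 19 (modify d.txt): modified={a.txt, b.txt, c.txt, d.txt} staged={a.txt}
After op 20 (git add a.txt): modified={b.txt, c.txt, d.txt} staged={a.txt}
After op 21 (git add b.txt): modified={c.txt, d.txt} staged={a.txt, b.txt}

Answer: a.txt, b.txt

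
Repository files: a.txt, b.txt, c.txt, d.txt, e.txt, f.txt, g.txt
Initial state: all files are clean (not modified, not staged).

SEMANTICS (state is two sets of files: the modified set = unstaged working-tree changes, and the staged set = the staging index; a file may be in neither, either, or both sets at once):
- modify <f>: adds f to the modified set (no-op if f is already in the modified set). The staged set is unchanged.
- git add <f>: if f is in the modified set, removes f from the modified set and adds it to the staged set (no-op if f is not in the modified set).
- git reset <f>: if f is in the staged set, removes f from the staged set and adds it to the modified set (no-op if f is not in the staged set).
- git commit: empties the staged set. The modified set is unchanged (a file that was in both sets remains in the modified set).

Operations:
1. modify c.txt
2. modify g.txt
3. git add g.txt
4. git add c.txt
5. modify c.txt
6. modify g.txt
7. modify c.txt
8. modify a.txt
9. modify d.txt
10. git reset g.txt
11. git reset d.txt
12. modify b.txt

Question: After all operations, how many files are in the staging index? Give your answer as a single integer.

After op 1 (modify c.txt): modified={c.txt} staged={none}
After op 2 (modify g.txt): modified={c.txt, g.txt} staged={none}
After op 3 (git add g.txt): modified={c.txt} staged={g.txt}
After op 4 (git add c.txt): modified={none} staged={c.txt, g.txt}
After op 5 (modify c.txt): modified={c.txt} staged={c.txt, g.txt}
After op 6 (modify g.txt): modified={c.txt, g.txt} staged={c.txt, g.txt}
After op 7 (modify c.txt): modified={c.txt, g.txt} staged={c.txt, g.txt}
After op 8 (modify a.txt): modified={a.txt, c.txt, g.txt} staged={c.txt, g.txt}
After op 9 (modify d.txt): modified={a.txt, c.txt, d.txt, g.txt} staged={c.txt, g.txt}
After op 10 (git reset g.txt): modified={a.txt, c.txt, d.txt, g.txt} staged={c.txt}
After op 11 (git reset d.txt): modified={a.txt, c.txt, d.txt, g.txt} staged={c.txt}
After op 12 (modify b.txt): modified={a.txt, b.txt, c.txt, d.txt, g.txt} staged={c.txt}
Final staged set: {c.txt} -> count=1

Answer: 1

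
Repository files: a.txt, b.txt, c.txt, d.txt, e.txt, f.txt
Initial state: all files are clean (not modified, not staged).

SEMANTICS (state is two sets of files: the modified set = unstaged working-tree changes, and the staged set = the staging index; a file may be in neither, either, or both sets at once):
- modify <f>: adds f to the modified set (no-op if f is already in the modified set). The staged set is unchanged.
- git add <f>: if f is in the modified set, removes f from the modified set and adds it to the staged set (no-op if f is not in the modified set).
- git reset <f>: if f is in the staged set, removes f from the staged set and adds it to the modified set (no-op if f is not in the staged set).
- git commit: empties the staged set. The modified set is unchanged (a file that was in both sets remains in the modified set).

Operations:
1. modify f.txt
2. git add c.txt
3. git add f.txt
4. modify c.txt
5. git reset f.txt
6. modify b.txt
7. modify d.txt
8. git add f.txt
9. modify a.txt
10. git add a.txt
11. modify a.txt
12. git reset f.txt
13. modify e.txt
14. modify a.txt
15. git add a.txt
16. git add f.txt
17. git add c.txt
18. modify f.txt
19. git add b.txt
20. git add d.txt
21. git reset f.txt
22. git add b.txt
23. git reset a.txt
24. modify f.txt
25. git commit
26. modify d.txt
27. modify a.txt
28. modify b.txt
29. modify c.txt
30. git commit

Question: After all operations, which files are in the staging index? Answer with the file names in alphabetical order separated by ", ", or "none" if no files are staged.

Answer: none

Derivation:
After op 1 (modify f.txt): modified={f.txt} staged={none}
After op 2 (git add c.txt): modified={f.txt} staged={none}
After op 3 (git add f.txt): modified={none} staged={f.txt}
After op 4 (modify c.txt): modified={c.txt} staged={f.txt}
After op 5 (git reset f.txt): modified={c.txt, f.txt} staged={none}
After op 6 (modify b.txt): modified={b.txt, c.txt, f.txt} staged={none}
After op 7 (modify d.txt): modified={b.txt, c.txt, d.txt, f.txt} staged={none}
After op 8 (git add f.txt): modified={b.txt, c.txt, d.txt} staged={f.txt}
After op 9 (modify a.txt): modified={a.txt, b.txt, c.txt, d.txt} staged={f.txt}
After op 10 (git add a.txt): modified={b.txt, c.txt, d.txt} staged={a.txt, f.txt}
After op 11 (modify a.txt): modified={a.txt, b.txt, c.txt, d.txt} staged={a.txt, f.txt}
After op 12 (git reset f.txt): modified={a.txt, b.txt, c.txt, d.txt, f.txt} staged={a.txt}
After op 13 (modify e.txt): modified={a.txt, b.txt, c.txt, d.txt, e.txt, f.txt} staged={a.txt}
After op 14 (modify a.txt): modified={a.txt, b.txt, c.txt, d.txt, e.txt, f.txt} staged={a.txt}
After op 15 (git add a.txt): modified={b.txt, c.txt, d.txt, e.txt, f.txt} staged={a.txt}
After op 16 (git add f.txt): modified={b.txt, c.txt, d.txt, e.txt} staged={a.txt, f.txt}
After op 17 (git add c.txt): modified={b.txt, d.txt, e.txt} staged={a.txt, c.txt, f.txt}
After op 18 (modify f.txt): modified={b.txt, d.txt, e.txt, f.txt} staged={a.txt, c.txt, f.txt}
After op 19 (git add b.txt): modified={d.txt, e.txt, f.txt} staged={a.txt, b.txt, c.txt, f.txt}
After op 20 (git add d.txt): modified={e.txt, f.txt} staged={a.txt, b.txt, c.txt, d.txt, f.txt}
After op 21 (git reset f.txt): modified={e.txt, f.txt} staged={a.txt, b.txt, c.txt, d.txt}
After op 22 (git add b.txt): modified={e.txt, f.txt} staged={a.txt, b.txt, c.txt, d.txt}
After op 23 (git reset a.txt): modified={a.txt, e.txt, f.txt} staged={b.txt, c.txt, d.txt}
After op 24 (modify f.txt): modified={a.txt, e.txt, f.txt} staged={b.txt, c.txt, d.txt}
After op 25 (git commit): modified={a.txt, e.txt, f.txt} staged={none}
After op 26 (modify d.txt): modified={a.txt, d.txt, e.txt, f.txt} staged={none}
After op 27 (modify a.txt): modified={a.txt, d.txt, e.txt, f.txt} staged={none}
After op 28 (modify b.txt): modified={a.txt, b.txt, d.txt, e.txt, f.txt} staged={none}
After op 29 (modify c.txt): modified={a.txt, b.txt, c.txt, d.txt, e.txt, f.txt} staged={none}
After op 30 (git commit): modified={a.txt, b.txt, c.txt, d.txt, e.txt, f.txt} staged={none}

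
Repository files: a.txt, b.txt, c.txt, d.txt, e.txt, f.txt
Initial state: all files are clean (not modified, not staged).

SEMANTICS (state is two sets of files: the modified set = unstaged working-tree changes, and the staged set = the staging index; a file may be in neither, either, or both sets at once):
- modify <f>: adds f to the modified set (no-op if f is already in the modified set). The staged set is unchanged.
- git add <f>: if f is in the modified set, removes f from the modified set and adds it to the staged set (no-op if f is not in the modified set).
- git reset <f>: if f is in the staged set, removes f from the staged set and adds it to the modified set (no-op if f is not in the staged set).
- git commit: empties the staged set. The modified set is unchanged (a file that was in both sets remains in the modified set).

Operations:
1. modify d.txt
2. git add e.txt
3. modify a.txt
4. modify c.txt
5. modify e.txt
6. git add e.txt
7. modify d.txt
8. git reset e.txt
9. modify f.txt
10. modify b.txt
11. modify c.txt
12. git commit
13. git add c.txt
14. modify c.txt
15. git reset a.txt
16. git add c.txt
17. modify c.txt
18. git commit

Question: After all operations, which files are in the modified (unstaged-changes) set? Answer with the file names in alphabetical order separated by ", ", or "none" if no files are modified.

After op 1 (modify d.txt): modified={d.txt} staged={none}
After op 2 (git add e.txt): modified={d.txt} staged={none}
After op 3 (modify a.txt): modified={a.txt, d.txt} staged={none}
After op 4 (modify c.txt): modified={a.txt, c.txt, d.txt} staged={none}
After op 5 (modify e.txt): modified={a.txt, c.txt, d.txt, e.txt} staged={none}
After op 6 (git add e.txt): modified={a.txt, c.txt, d.txt} staged={e.txt}
After op 7 (modify d.txt): modified={a.txt, c.txt, d.txt} staged={e.txt}
After op 8 (git reset e.txt): modified={a.txt, c.txt, d.txt, e.txt} staged={none}
After op 9 (modify f.txt): modified={a.txt, c.txt, d.txt, e.txt, f.txt} staged={none}
After op 10 (modify b.txt): modified={a.txt, b.txt, c.txt, d.txt, e.txt, f.txt} staged={none}
After op 11 (modify c.txt): modified={a.txt, b.txt, c.txt, d.txt, e.txt, f.txt} staged={none}
After op 12 (git commit): modified={a.txt, b.txt, c.txt, d.txt, e.txt, f.txt} staged={none}
After op 13 (git add c.txt): modified={a.txt, b.txt, d.txt, e.txt, f.txt} staged={c.txt}
After op 14 (modify c.txt): modified={a.txt, b.txt, c.txt, d.txt, e.txt, f.txt} staged={c.txt}
After op 15 (git reset a.txt): modified={a.txt, b.txt, c.txt, d.txt, e.txt, f.txt} staged={c.txt}
After op 16 (git add c.txt): modified={a.txt, b.txt, d.txt, e.txt, f.txt} staged={c.txt}
After op 17 (modify c.txt): modified={a.txt, b.txt, c.txt, d.txt, e.txt, f.txt} staged={c.txt}
After op 18 (git commit): modified={a.txt, b.txt, c.txt, d.txt, e.txt, f.txt} staged={none}

Answer: a.txt, b.txt, c.txt, d.txt, e.txt, f.txt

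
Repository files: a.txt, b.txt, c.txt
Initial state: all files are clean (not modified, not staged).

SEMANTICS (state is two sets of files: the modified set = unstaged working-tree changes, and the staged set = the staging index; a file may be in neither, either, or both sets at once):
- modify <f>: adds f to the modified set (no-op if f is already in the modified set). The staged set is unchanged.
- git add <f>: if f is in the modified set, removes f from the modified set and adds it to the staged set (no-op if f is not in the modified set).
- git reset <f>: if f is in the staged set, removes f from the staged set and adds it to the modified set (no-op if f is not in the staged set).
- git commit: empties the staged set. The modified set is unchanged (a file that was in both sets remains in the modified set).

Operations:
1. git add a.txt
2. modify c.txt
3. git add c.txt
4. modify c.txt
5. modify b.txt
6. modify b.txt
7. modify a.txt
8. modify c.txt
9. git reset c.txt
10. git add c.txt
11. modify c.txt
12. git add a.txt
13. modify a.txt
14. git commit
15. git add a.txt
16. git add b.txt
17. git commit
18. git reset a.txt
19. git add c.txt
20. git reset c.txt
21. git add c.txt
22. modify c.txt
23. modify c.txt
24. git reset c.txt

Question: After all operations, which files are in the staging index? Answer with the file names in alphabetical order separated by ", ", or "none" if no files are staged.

Answer: none

Derivation:
After op 1 (git add a.txt): modified={none} staged={none}
After op 2 (modify c.txt): modified={c.txt} staged={none}
After op 3 (git add c.txt): modified={none} staged={c.txt}
After op 4 (modify c.txt): modified={c.txt} staged={c.txt}
After op 5 (modify b.txt): modified={b.txt, c.txt} staged={c.txt}
After op 6 (modify b.txt): modified={b.txt, c.txt} staged={c.txt}
After op 7 (modify a.txt): modified={a.txt, b.txt, c.txt} staged={c.txt}
After op 8 (modify c.txt): modified={a.txt, b.txt, c.txt} staged={c.txt}
After op 9 (git reset c.txt): modified={a.txt, b.txt, c.txt} staged={none}
After op 10 (git add c.txt): modified={a.txt, b.txt} staged={c.txt}
After op 11 (modify c.txt): modified={a.txt, b.txt, c.txt} staged={c.txt}
After op 12 (git add a.txt): modified={b.txt, c.txt} staged={a.txt, c.txt}
After op 13 (modify a.txt): modified={a.txt, b.txt, c.txt} staged={a.txt, c.txt}
After op 14 (git commit): modified={a.txt, b.txt, c.txt} staged={none}
After op 15 (git add a.txt): modified={b.txt, c.txt} staged={a.txt}
After op 16 (git add b.txt): modified={c.txt} staged={a.txt, b.txt}
After op 17 (git commit): modified={c.txt} staged={none}
After op 18 (git reset a.txt): modified={c.txt} staged={none}
After op 19 (git add c.txt): modified={none} staged={c.txt}
After op 20 (git reset c.txt): modified={c.txt} staged={none}
After op 21 (git add c.txt): modified={none} staged={c.txt}
After op 22 (modify c.txt): modified={c.txt} staged={c.txt}
After op 23 (modify c.txt): modified={c.txt} staged={c.txt}
After op 24 (git reset c.txt): modified={c.txt} staged={none}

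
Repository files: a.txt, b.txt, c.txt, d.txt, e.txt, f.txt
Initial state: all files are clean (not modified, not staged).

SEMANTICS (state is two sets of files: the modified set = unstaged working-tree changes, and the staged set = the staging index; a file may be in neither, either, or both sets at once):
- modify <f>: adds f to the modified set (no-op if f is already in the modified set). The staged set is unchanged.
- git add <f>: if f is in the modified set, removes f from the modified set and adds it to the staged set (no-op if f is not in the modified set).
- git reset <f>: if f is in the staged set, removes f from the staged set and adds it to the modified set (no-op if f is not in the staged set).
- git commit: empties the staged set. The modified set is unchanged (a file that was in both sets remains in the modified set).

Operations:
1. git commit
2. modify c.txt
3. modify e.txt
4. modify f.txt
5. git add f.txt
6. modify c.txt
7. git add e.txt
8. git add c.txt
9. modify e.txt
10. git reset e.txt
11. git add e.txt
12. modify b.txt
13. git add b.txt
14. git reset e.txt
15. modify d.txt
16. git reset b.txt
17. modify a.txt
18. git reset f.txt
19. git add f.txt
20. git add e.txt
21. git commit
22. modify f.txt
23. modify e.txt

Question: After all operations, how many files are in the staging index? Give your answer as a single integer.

After op 1 (git commit): modified={none} staged={none}
After op 2 (modify c.txt): modified={c.txt} staged={none}
After op 3 (modify e.txt): modified={c.txt, e.txt} staged={none}
After op 4 (modify f.txt): modified={c.txt, e.txt, f.txt} staged={none}
After op 5 (git add f.txt): modified={c.txt, e.txt} staged={f.txt}
After op 6 (modify c.txt): modified={c.txt, e.txt} staged={f.txt}
After op 7 (git add e.txt): modified={c.txt} staged={e.txt, f.txt}
After op 8 (git add c.txt): modified={none} staged={c.txt, e.txt, f.txt}
After op 9 (modify e.txt): modified={e.txt} staged={c.txt, e.txt, f.txt}
After op 10 (git reset e.txt): modified={e.txt} staged={c.txt, f.txt}
After op 11 (git add e.txt): modified={none} staged={c.txt, e.txt, f.txt}
After op 12 (modify b.txt): modified={b.txt} staged={c.txt, e.txt, f.txt}
After op 13 (git add b.txt): modified={none} staged={b.txt, c.txt, e.txt, f.txt}
After op 14 (git reset e.txt): modified={e.txt} staged={b.txt, c.txt, f.txt}
After op 15 (modify d.txt): modified={d.txt, e.txt} staged={b.txt, c.txt, f.txt}
After op 16 (git reset b.txt): modified={b.txt, d.txt, e.txt} staged={c.txt, f.txt}
After op 17 (modify a.txt): modified={a.txt, b.txt, d.txt, e.txt} staged={c.txt, f.txt}
After op 18 (git reset f.txt): modified={a.txt, b.txt, d.txt, e.txt, f.txt} staged={c.txt}
After op 19 (git add f.txt): modified={a.txt, b.txt, d.txt, e.txt} staged={c.txt, f.txt}
After op 20 (git add e.txt): modified={a.txt, b.txt, d.txt} staged={c.txt, e.txt, f.txt}
After op 21 (git commit): modified={a.txt, b.txt, d.txt} staged={none}
After op 22 (modify f.txt): modified={a.txt, b.txt, d.txt, f.txt} staged={none}
After op 23 (modify e.txt): modified={a.txt, b.txt, d.txt, e.txt, f.txt} staged={none}
Final staged set: {none} -> count=0

Answer: 0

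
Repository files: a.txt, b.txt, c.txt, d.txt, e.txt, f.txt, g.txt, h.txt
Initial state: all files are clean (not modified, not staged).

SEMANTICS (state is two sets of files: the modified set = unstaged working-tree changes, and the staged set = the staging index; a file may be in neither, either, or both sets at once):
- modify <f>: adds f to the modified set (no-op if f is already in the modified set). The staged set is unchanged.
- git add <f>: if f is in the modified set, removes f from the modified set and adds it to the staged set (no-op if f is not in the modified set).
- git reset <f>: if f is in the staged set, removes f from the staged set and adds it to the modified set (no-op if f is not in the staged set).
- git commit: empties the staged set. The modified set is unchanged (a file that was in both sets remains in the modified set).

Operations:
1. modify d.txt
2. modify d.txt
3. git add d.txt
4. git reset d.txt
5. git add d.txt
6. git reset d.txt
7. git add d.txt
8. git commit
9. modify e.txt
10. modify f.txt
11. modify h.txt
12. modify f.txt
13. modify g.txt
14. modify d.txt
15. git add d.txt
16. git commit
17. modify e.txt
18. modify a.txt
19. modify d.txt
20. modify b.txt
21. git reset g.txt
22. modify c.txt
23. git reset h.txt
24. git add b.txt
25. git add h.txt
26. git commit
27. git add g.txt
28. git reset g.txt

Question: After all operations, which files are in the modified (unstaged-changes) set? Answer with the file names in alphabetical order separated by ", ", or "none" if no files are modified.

After op 1 (modify d.txt): modified={d.txt} staged={none}
After op 2 (modify d.txt): modified={d.txt} staged={none}
After op 3 (git add d.txt): modified={none} staged={d.txt}
After op 4 (git reset d.txt): modified={d.txt} staged={none}
After op 5 (git add d.txt): modified={none} staged={d.txt}
After op 6 (git reset d.txt): modified={d.txt} staged={none}
After op 7 (git add d.txt): modified={none} staged={d.txt}
After op 8 (git commit): modified={none} staged={none}
After op 9 (modify e.txt): modified={e.txt} staged={none}
After op 10 (modify f.txt): modified={e.txt, f.txt} staged={none}
After op 11 (modify h.txt): modified={e.txt, f.txt, h.txt} staged={none}
After op 12 (modify f.txt): modified={e.txt, f.txt, h.txt} staged={none}
After op 13 (modify g.txt): modified={e.txt, f.txt, g.txt, h.txt} staged={none}
After op 14 (modify d.txt): modified={d.txt, e.txt, f.txt, g.txt, h.txt} staged={none}
After op 15 (git add d.txt): modified={e.txt, f.txt, g.txt, h.txt} staged={d.txt}
After op 16 (git commit): modified={e.txt, f.txt, g.txt, h.txt} staged={none}
After op 17 (modify e.txt): modified={e.txt, f.txt, g.txt, h.txt} staged={none}
After op 18 (modify a.txt): modified={a.txt, e.txt, f.txt, g.txt, h.txt} staged={none}
After op 19 (modify d.txt): modified={a.txt, d.txt, e.txt, f.txt, g.txt, h.txt} staged={none}
After op 20 (modify b.txt): modified={a.txt, b.txt, d.txt, e.txt, f.txt, g.txt, h.txt} staged={none}
After op 21 (git reset g.txt): modified={a.txt, b.txt, d.txt, e.txt, f.txt, g.txt, h.txt} staged={none}
After op 22 (modify c.txt): modified={a.txt, b.txt, c.txt, d.txt, e.txt, f.txt, g.txt, h.txt} staged={none}
After op 23 (git reset h.txt): modified={a.txt, b.txt, c.txt, d.txt, e.txt, f.txt, g.txt, h.txt} staged={none}
After op 24 (git add b.txt): modified={a.txt, c.txt, d.txt, e.txt, f.txt, g.txt, h.txt} staged={b.txt}
After op 25 (git add h.txt): modified={a.txt, c.txt, d.txt, e.txt, f.txt, g.txt} staged={b.txt, h.txt}
After op 26 (git commit): modified={a.txt, c.txt, d.txt, e.txt, f.txt, g.txt} staged={none}
After op 27 (git add g.txt): modified={a.txt, c.txt, d.txt, e.txt, f.txt} staged={g.txt}
After op 28 (git reset g.txt): modified={a.txt, c.txt, d.txt, e.txt, f.txt, g.txt} staged={none}

Answer: a.txt, c.txt, d.txt, e.txt, f.txt, g.txt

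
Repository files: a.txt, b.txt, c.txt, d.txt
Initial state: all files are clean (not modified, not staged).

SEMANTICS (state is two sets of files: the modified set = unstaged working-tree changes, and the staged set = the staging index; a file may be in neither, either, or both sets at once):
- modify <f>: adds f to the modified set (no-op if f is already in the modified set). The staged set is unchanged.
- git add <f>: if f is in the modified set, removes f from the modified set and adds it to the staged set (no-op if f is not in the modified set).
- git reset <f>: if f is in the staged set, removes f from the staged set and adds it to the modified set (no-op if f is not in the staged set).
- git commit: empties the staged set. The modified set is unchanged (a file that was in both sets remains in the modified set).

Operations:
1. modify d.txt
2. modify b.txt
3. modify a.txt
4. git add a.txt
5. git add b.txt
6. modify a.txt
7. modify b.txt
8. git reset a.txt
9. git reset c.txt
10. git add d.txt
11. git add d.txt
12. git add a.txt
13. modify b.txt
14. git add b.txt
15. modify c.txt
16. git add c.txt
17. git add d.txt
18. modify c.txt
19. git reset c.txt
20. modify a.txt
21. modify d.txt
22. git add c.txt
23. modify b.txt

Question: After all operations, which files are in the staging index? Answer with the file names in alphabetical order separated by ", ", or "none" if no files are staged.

After op 1 (modify d.txt): modified={d.txt} staged={none}
After op 2 (modify b.txt): modified={b.txt, d.txt} staged={none}
After op 3 (modify a.txt): modified={a.txt, b.txt, d.txt} staged={none}
After op 4 (git add a.txt): modified={b.txt, d.txt} staged={a.txt}
After op 5 (git add b.txt): modified={d.txt} staged={a.txt, b.txt}
After op 6 (modify a.txt): modified={a.txt, d.txt} staged={a.txt, b.txt}
After op 7 (modify b.txt): modified={a.txt, b.txt, d.txt} staged={a.txt, b.txt}
After op 8 (git reset a.txt): modified={a.txt, b.txt, d.txt} staged={b.txt}
After op 9 (git reset c.txt): modified={a.txt, b.txt, d.txt} staged={b.txt}
After op 10 (git add d.txt): modified={a.txt, b.txt} staged={b.txt, d.txt}
After op 11 (git add d.txt): modified={a.txt, b.txt} staged={b.txt, d.txt}
After op 12 (git add a.txt): modified={b.txt} staged={a.txt, b.txt, d.txt}
After op 13 (modify b.txt): modified={b.txt} staged={a.txt, b.txt, d.txt}
After op 14 (git add b.txt): modified={none} staged={a.txt, b.txt, d.txt}
After op 15 (modify c.txt): modified={c.txt} staged={a.txt, b.txt, d.txt}
After op 16 (git add c.txt): modified={none} staged={a.txt, b.txt, c.txt, d.txt}
After op 17 (git add d.txt): modified={none} staged={a.txt, b.txt, c.txt, d.txt}
After op 18 (modify c.txt): modified={c.txt} staged={a.txt, b.txt, c.txt, d.txt}
After op 19 (git reset c.txt): modified={c.txt} staged={a.txt, b.txt, d.txt}
After op 20 (modify a.txt): modified={a.txt, c.txt} staged={a.txt, b.txt, d.txt}
After op 21 (modify d.txt): modified={a.txt, c.txt, d.txt} staged={a.txt, b.txt, d.txt}
After op 22 (git add c.txt): modified={a.txt, d.txt} staged={a.txt, b.txt, c.txt, d.txt}
After op 23 (modify b.txt): modified={a.txt, b.txt, d.txt} staged={a.txt, b.txt, c.txt, d.txt}

Answer: a.txt, b.txt, c.txt, d.txt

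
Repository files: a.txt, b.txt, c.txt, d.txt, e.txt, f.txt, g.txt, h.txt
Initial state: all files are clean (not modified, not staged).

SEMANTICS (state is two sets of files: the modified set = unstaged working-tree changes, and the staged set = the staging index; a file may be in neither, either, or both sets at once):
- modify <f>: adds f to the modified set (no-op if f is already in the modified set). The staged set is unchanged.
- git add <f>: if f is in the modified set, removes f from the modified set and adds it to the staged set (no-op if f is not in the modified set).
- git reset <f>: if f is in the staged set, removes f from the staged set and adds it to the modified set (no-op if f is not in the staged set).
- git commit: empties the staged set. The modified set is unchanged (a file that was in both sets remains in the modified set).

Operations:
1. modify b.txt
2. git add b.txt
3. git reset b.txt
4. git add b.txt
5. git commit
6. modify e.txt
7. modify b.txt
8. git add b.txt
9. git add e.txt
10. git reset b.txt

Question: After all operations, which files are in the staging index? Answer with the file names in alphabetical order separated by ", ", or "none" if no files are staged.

Answer: e.txt

Derivation:
After op 1 (modify b.txt): modified={b.txt} staged={none}
After op 2 (git add b.txt): modified={none} staged={b.txt}
After op 3 (git reset b.txt): modified={b.txt} staged={none}
After op 4 (git add b.txt): modified={none} staged={b.txt}
After op 5 (git commit): modified={none} staged={none}
After op 6 (modify e.txt): modified={e.txt} staged={none}
After op 7 (modify b.txt): modified={b.txt, e.txt} staged={none}
After op 8 (git add b.txt): modified={e.txt} staged={b.txt}
After op 9 (git add e.txt): modified={none} staged={b.txt, e.txt}
After op 10 (git reset b.txt): modified={b.txt} staged={e.txt}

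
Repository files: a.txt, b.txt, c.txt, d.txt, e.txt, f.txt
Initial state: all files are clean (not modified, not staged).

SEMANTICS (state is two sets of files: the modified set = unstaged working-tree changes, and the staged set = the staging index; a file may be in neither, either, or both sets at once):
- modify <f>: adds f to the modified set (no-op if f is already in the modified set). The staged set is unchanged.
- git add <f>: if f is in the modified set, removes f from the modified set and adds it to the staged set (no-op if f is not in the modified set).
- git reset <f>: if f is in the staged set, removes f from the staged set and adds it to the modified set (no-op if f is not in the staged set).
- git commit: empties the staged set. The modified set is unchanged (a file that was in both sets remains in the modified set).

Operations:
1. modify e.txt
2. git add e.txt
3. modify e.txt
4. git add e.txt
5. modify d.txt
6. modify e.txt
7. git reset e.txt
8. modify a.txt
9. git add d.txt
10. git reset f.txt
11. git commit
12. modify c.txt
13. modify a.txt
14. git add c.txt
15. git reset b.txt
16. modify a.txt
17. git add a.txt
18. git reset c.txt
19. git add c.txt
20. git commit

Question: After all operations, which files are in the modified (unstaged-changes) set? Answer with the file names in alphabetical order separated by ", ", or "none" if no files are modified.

After op 1 (modify e.txt): modified={e.txt} staged={none}
After op 2 (git add e.txt): modified={none} staged={e.txt}
After op 3 (modify e.txt): modified={e.txt} staged={e.txt}
After op 4 (git add e.txt): modified={none} staged={e.txt}
After op 5 (modify d.txt): modified={d.txt} staged={e.txt}
After op 6 (modify e.txt): modified={d.txt, e.txt} staged={e.txt}
After op 7 (git reset e.txt): modified={d.txt, e.txt} staged={none}
After op 8 (modify a.txt): modified={a.txt, d.txt, e.txt} staged={none}
After op 9 (git add d.txt): modified={a.txt, e.txt} staged={d.txt}
After op 10 (git reset f.txt): modified={a.txt, e.txt} staged={d.txt}
After op 11 (git commit): modified={a.txt, e.txt} staged={none}
After op 12 (modify c.txt): modified={a.txt, c.txt, e.txt} staged={none}
After op 13 (modify a.txt): modified={a.txt, c.txt, e.txt} staged={none}
After op 14 (git add c.txt): modified={a.txt, e.txt} staged={c.txt}
After op 15 (git reset b.txt): modified={a.txt, e.txt} staged={c.txt}
After op 16 (modify a.txt): modified={a.txt, e.txt} staged={c.txt}
After op 17 (git add a.txt): modified={e.txt} staged={a.txt, c.txt}
After op 18 (git reset c.txt): modified={c.txt, e.txt} staged={a.txt}
After op 19 (git add c.txt): modified={e.txt} staged={a.txt, c.txt}
After op 20 (git commit): modified={e.txt} staged={none}

Answer: e.txt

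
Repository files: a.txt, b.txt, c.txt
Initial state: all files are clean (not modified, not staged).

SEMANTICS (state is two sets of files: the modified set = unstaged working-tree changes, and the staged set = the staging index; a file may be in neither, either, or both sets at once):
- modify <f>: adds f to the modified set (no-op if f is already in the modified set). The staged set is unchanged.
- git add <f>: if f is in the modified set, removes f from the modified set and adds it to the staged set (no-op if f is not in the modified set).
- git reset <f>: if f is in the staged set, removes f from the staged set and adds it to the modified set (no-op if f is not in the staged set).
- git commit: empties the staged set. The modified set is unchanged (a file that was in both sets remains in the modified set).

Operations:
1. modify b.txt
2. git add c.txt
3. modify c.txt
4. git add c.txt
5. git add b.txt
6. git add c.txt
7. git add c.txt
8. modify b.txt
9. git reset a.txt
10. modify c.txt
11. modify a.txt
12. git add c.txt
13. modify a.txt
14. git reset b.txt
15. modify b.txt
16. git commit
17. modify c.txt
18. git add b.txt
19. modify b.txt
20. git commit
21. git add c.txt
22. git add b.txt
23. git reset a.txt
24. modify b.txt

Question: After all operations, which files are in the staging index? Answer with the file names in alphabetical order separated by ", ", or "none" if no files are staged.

Answer: b.txt, c.txt

Derivation:
After op 1 (modify b.txt): modified={b.txt} staged={none}
After op 2 (git add c.txt): modified={b.txt} staged={none}
After op 3 (modify c.txt): modified={b.txt, c.txt} staged={none}
After op 4 (git add c.txt): modified={b.txt} staged={c.txt}
After op 5 (git add b.txt): modified={none} staged={b.txt, c.txt}
After op 6 (git add c.txt): modified={none} staged={b.txt, c.txt}
After op 7 (git add c.txt): modified={none} staged={b.txt, c.txt}
After op 8 (modify b.txt): modified={b.txt} staged={b.txt, c.txt}
After op 9 (git reset a.txt): modified={b.txt} staged={b.txt, c.txt}
After op 10 (modify c.txt): modified={b.txt, c.txt} staged={b.txt, c.txt}
After op 11 (modify a.txt): modified={a.txt, b.txt, c.txt} staged={b.txt, c.txt}
After op 12 (git add c.txt): modified={a.txt, b.txt} staged={b.txt, c.txt}
After op 13 (modify a.txt): modified={a.txt, b.txt} staged={b.txt, c.txt}
After op 14 (git reset b.txt): modified={a.txt, b.txt} staged={c.txt}
After op 15 (modify b.txt): modified={a.txt, b.txt} staged={c.txt}
After op 16 (git commit): modified={a.txt, b.txt} staged={none}
After op 17 (modify c.txt): modified={a.txt, b.txt, c.txt} staged={none}
After op 18 (git add b.txt): modified={a.txt, c.txt} staged={b.txt}
After op 19 (modify b.txt): modified={a.txt, b.txt, c.txt} staged={b.txt}
After op 20 (git commit): modified={a.txt, b.txt, c.txt} staged={none}
After op 21 (git add c.txt): modified={a.txt, b.txt} staged={c.txt}
After op 22 (git add b.txt): modified={a.txt} staged={b.txt, c.txt}
After op 23 (git reset a.txt): modified={a.txt} staged={b.txt, c.txt}
After op 24 (modify b.txt): modified={a.txt, b.txt} staged={b.txt, c.txt}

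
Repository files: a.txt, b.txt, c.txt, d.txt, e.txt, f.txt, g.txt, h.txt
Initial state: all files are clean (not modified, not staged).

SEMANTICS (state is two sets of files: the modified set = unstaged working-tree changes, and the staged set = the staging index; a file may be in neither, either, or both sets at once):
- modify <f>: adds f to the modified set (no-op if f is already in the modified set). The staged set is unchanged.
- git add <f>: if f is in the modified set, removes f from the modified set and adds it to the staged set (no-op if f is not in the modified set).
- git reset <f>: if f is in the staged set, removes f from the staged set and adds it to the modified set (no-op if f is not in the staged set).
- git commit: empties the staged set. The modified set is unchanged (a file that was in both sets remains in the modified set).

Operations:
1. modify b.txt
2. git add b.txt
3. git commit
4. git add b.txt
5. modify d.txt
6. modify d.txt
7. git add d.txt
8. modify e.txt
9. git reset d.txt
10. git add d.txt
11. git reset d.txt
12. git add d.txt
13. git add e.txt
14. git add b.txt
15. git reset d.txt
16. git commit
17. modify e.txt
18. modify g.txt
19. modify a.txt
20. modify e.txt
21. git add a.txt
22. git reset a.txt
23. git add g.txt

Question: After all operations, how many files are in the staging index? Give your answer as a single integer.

After op 1 (modify b.txt): modified={b.txt} staged={none}
After op 2 (git add b.txt): modified={none} staged={b.txt}
After op 3 (git commit): modified={none} staged={none}
After op 4 (git add b.txt): modified={none} staged={none}
After op 5 (modify d.txt): modified={d.txt} staged={none}
After op 6 (modify d.txt): modified={d.txt} staged={none}
After op 7 (git add d.txt): modified={none} staged={d.txt}
After op 8 (modify e.txt): modified={e.txt} staged={d.txt}
After op 9 (git reset d.txt): modified={d.txt, e.txt} staged={none}
After op 10 (git add d.txt): modified={e.txt} staged={d.txt}
After op 11 (git reset d.txt): modified={d.txt, e.txt} staged={none}
After op 12 (git add d.txt): modified={e.txt} staged={d.txt}
After op 13 (git add e.txt): modified={none} staged={d.txt, e.txt}
After op 14 (git add b.txt): modified={none} staged={d.txt, e.txt}
After op 15 (git reset d.txt): modified={d.txt} staged={e.txt}
After op 16 (git commit): modified={d.txt} staged={none}
After op 17 (modify e.txt): modified={d.txt, e.txt} staged={none}
After op 18 (modify g.txt): modified={d.txt, e.txt, g.txt} staged={none}
After op 19 (modify a.txt): modified={a.txt, d.txt, e.txt, g.txt} staged={none}
After op 20 (modify e.txt): modified={a.txt, d.txt, e.txt, g.txt} staged={none}
After op 21 (git add a.txt): modified={d.txt, e.txt, g.txt} staged={a.txt}
After op 22 (git reset a.txt): modified={a.txt, d.txt, e.txt, g.txt} staged={none}
After op 23 (git add g.txt): modified={a.txt, d.txt, e.txt} staged={g.txt}
Final staged set: {g.txt} -> count=1

Answer: 1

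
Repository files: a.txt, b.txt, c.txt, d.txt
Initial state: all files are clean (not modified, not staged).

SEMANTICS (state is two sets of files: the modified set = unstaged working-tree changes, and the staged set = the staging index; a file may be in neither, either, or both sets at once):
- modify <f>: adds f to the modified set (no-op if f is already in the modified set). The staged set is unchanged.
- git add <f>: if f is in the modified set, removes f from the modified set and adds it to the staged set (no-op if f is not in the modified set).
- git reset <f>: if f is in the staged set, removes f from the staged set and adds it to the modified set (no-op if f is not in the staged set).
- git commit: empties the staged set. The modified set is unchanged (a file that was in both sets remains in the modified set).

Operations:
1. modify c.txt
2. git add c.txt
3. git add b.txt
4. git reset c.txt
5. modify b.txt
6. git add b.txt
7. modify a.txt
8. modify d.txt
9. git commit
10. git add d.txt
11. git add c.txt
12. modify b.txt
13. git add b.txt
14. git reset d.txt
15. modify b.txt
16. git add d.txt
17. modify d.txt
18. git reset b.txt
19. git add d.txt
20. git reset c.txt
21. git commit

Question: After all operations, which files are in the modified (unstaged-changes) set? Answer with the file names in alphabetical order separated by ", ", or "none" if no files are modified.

After op 1 (modify c.txt): modified={c.txt} staged={none}
After op 2 (git add c.txt): modified={none} staged={c.txt}
After op 3 (git add b.txt): modified={none} staged={c.txt}
After op 4 (git reset c.txt): modified={c.txt} staged={none}
After op 5 (modify b.txt): modified={b.txt, c.txt} staged={none}
After op 6 (git add b.txt): modified={c.txt} staged={b.txt}
After op 7 (modify a.txt): modified={a.txt, c.txt} staged={b.txt}
After op 8 (modify d.txt): modified={a.txt, c.txt, d.txt} staged={b.txt}
After op 9 (git commit): modified={a.txt, c.txt, d.txt} staged={none}
After op 10 (git add d.txt): modified={a.txt, c.txt} staged={d.txt}
After op 11 (git add c.txt): modified={a.txt} staged={c.txt, d.txt}
After op 12 (modify b.txt): modified={a.txt, b.txt} staged={c.txt, d.txt}
After op 13 (git add b.txt): modified={a.txt} staged={b.txt, c.txt, d.txt}
After op 14 (git reset d.txt): modified={a.txt, d.txt} staged={b.txt, c.txt}
After op 15 (modify b.txt): modified={a.txt, b.txt, d.txt} staged={b.txt, c.txt}
After op 16 (git add d.txt): modified={a.txt, b.txt} staged={b.txt, c.txt, d.txt}
After op 17 (modify d.txt): modified={a.txt, b.txt, d.txt} staged={b.txt, c.txt, d.txt}
After op 18 (git reset b.txt): modified={a.txt, b.txt, d.txt} staged={c.txt, d.txt}
After op 19 (git add d.txt): modified={a.txt, b.txt} staged={c.txt, d.txt}
After op 20 (git reset c.txt): modified={a.txt, b.txt, c.txt} staged={d.txt}
After op 21 (git commit): modified={a.txt, b.txt, c.txt} staged={none}

Answer: a.txt, b.txt, c.txt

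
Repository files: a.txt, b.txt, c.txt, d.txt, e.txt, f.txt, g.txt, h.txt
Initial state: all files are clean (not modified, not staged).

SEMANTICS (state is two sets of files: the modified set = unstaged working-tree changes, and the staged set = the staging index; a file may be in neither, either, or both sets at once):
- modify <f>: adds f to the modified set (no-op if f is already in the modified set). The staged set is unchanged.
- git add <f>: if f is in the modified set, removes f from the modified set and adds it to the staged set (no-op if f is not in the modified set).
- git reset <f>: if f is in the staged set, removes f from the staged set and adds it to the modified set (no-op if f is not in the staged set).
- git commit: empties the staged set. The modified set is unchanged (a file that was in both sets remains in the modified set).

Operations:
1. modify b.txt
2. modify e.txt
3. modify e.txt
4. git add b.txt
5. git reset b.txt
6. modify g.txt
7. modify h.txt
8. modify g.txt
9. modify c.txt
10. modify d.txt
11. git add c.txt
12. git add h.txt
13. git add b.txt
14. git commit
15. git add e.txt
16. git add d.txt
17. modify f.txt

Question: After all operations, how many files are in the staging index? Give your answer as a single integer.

Answer: 2

Derivation:
After op 1 (modify b.txt): modified={b.txt} staged={none}
After op 2 (modify e.txt): modified={b.txt, e.txt} staged={none}
After op 3 (modify e.txt): modified={b.txt, e.txt} staged={none}
After op 4 (git add b.txt): modified={e.txt} staged={b.txt}
After op 5 (git reset b.txt): modified={b.txt, e.txt} staged={none}
After op 6 (modify g.txt): modified={b.txt, e.txt, g.txt} staged={none}
After op 7 (modify h.txt): modified={b.txt, e.txt, g.txt, h.txt} staged={none}
After op 8 (modify g.txt): modified={b.txt, e.txt, g.txt, h.txt} staged={none}
After op 9 (modify c.txt): modified={b.txt, c.txt, e.txt, g.txt, h.txt} staged={none}
After op 10 (modify d.txt): modified={b.txt, c.txt, d.txt, e.txt, g.txt, h.txt} staged={none}
After op 11 (git add c.txt): modified={b.txt, d.txt, e.txt, g.txt, h.txt} staged={c.txt}
After op 12 (git add h.txt): modified={b.txt, d.txt, e.txt, g.txt} staged={c.txt, h.txt}
After op 13 (git add b.txt): modified={d.txt, e.txt, g.txt} staged={b.txt, c.txt, h.txt}
After op 14 (git commit): modified={d.txt, e.txt, g.txt} staged={none}
After op 15 (git add e.txt): modified={d.txt, g.txt} staged={e.txt}
After op 16 (git add d.txt): modified={g.txt} staged={d.txt, e.txt}
After op 17 (modify f.txt): modified={f.txt, g.txt} staged={d.txt, e.txt}
Final staged set: {d.txt, e.txt} -> count=2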